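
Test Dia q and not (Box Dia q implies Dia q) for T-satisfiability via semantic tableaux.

Unsatisfiable

1. Dia q and not (Box Dia q implies Dia q), 0
2. Dia q, 0
3. not (Box Dia q implies Dia q), 0
4. Box Dia q, 0
5. not Dia q, 0
6. not q, 0
7. q, 1
8. Dia q, 1
9. not q, 1
Accessibility: 0R0, 0R1, 1R1
Branch closes: q and not q both at 1.
(One branch shown.) All branches close.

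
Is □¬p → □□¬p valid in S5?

Tableau for the negation ¬(□¬p → □□¬p):
1. ¬(□¬p → □□¬p), w0
2. □¬p, w0   [¬→-rule on 1]
3. ¬□□¬p, w0   [¬→-rule on 1]
4. ¬p, w0   [□-rule on 2 via w0Rw0]
5. ¬□¬p, w1   [¬□-rule on 3: fresh world w1, w0Rw1]
6. ¬p, w1   [□-rule on 2 via w0Rw1]
7. p, w2   [¬□-rule on 5: fresh world w2, w1Rw2]
8. ¬p, w2   [□-rule on 2 via w0Rw2]
Accessibility: w0Rw0, w0Rw1, w0Rw2, w1Rw0, w1Rw1, w1Rw2, w2Rw0, w2Rw1, w2Rw2
Branch closes: p and ¬p both at w2.
Every branch of the negation's tableau closes; the branch above is one of them.

Valid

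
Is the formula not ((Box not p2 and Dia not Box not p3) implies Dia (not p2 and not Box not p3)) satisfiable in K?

Unsatisfiable

1. not ((Box not p2 and Dia not Box not p3) implies Dia (not p2 and not Box not p3)), w0
2. Box not p2 and Dia not Box not p3, w0   [neg-implies-rule on 1]
3. not Dia (not p2 and not Box not p3), w0   [neg-implies-rule on 1]
4. Box not p2, w0   [and-rule on 2]
5. Dia not Box not p3, w0   [and-rule on 2]
6. not Box not p3, w1   [Dia-rule on 5: fresh world w1, w0Rw1]
7. not (not p2 and not Box not p3), w1   [neg-Dia-rule on 3 via w0Rw1]
8. not p2, w1   [Box-rule on 4 via w0Rw1]
9. Box not p3, w1   [neg-and-rule on 7 (branches; this branch)]
10. p3, w2   [neg-Box-rule on 6: fresh world w2, w1Rw2]
11. not p3, w2   [Box-rule on 9 via w1Rw2]
Accessibility: w0Rw1, w1Rw2
Branch closes: p3 and not p3 both at w2.
Every branch closes; the branch above is one of them.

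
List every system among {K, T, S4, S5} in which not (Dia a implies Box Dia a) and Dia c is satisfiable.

S5-tableau for the formula:
1. not (Dia a implies Box Dia a) and Dia c, u
2. not (Dia a implies Box Dia a), u
3. Dia c, u
4. Dia a, u
5. not Box Dia a, u
6. c, v
7. a, w
8. not Dia a, x
9. not a, u
10. not a, v
11. not a, w
Accessibility: uRu, uRv, uRw, uRx, vRu, vRv, vRw, vRx, wRu, wRv, wRw, wRx, xRu, xRv, xRw, xRx
Branch closes: a and not a both at w.
Every branch closes (one shown): unsatisfiable in S5.
S4-tableau for the formula:
1. not (Dia a implies Box Dia a) and Dia c, u
2. not (Dia a implies Box Dia a), u
3. Dia c, u
4. Dia a, u
5. not Box Dia a, u
6. c, v
7. a, w
8. not Dia a, x
9. not a, x
Accessibility: uRu, uRv, uRw, uRx, vRv, wRw, xRx
Complete open branch: satisfiable in S4, hence also in K, T (this S4-model is also a K-model and a T-model).

K, T, S4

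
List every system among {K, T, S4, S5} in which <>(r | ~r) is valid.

T, S4, S5

T-tableau for the negation ~<>(r | ~r):
1. ~<>(r | ~r), u
2. ~(r | ~r), u   [~<>-rule on 1 via uRu]
3. ~r, u   [~|-rule on 2]
4. r, u   [~|-rule on 2]
Accessibility: uRu
Branch closes: r and ~r both at u.
Every branch closes (one shown): valid in T, hence also in S4, S5 (every theorem of T is a theorem of S4 and S5).
K-tableau for the negation ~<>(r | ~r):
1. ~<>(r | ~r), u
Complete open branch: countermodel on a K-frame, so not valid in K.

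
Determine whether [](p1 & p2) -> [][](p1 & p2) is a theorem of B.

Tableau for the negation ~([](p1 & p2) -> [][](p1 & p2)):
1. ~([](p1 & p2) -> [][](p1 & p2)), u
2. [](p1 & p2), u   [~->-rule on 1]
3. ~[][](p1 & p2), u   [~->-rule on 1]
4. p1 & p2, u   [[]-rule on 2 via uRu]
5. p1, u   [&-rule on 4]
6. p2, u   [&-rule on 4]
7. ~[](p1 & p2), v   [~[]-rule on 3: fresh world v, uRv]
8. p1 & p2, v   [[]-rule on 2 via uRv]
9. p1, v   [&-rule on 8]
10. p2, v   [&-rule on 8]
11. ~(p1 & p2), w   [~[]-rule on 7: fresh world w, vRw]
12. ~p2, w   [~&-rule on 11 (branches; this branch)]
Accessibility: uRu, uRv, vRu, vRv, vRw, wRv, wRw
The negation has an open branch (countermodel exists).

Not valid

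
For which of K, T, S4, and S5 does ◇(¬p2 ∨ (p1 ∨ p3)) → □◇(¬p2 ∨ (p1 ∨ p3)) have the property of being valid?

S5-tableau for the negation ¬(◇(¬p2 ∨ (p1 ∨ p3)) → □◇(¬p2 ∨ (p1 ∨ p3))):
1. ¬(◇(¬p2 ∨ (p1 ∨ p3)) → □◇(¬p2 ∨ (p1 ∨ p3))), w0
2. ◇(¬p2 ∨ (p1 ∨ p3)), w0   [¬→-rule on 1]
3. ¬□◇(¬p2 ∨ (p1 ∨ p3)), w0   [¬→-rule on 1]
4. ¬p2 ∨ (p1 ∨ p3), w1   [◇-rule on 2: fresh world w1, w0Rw1]
5. p1 ∨ p3, w1   [∨-rule on 4 (branches; this branch)]
6. p3, w1   [∨-rule on 5 (branches; this branch)]
7. ¬◇(¬p2 ∨ (p1 ∨ p3)), w2   [¬□-rule on 3: fresh world w2, w0Rw2]
8. ¬(¬p2 ∨ (p1 ∨ p3)), w0   [¬◇-rule on 7 via w2Rw0]
9. p2, w0   [¬∨-rule on 8]
10. ¬(p1 ∨ p3), w0   [¬∨-rule on 8]
11. ¬p1, w0   [¬∨-rule on 10]
12. ¬p3, w0   [¬∨-rule on 10]
13. ¬(¬p2 ∨ (p1 ∨ p3)), w1   [¬◇-rule on 7 via w2Rw1]
14. p2, w1   [¬∨-rule on 13]
15. ¬(p1 ∨ p3), w1   [¬∨-rule on 13]
16. ¬p1, w1   [¬∨-rule on 15]
17. ¬p3, w1   [¬∨-rule on 15]
Accessibility: w0Rw0, w0Rw1, w0Rw2, w1Rw0, w1Rw1, w1Rw2, w2Rw0, w2Rw1, w2Rw2
Branch closes: p3 and ¬p3 both at w1.
Every branch closes (one shown): valid in S5.
S4-tableau for the negation ¬(◇(¬p2 ∨ (p1 ∨ p3)) → □◇(¬p2 ∨ (p1 ∨ p3))):
1. ¬(◇(¬p2 ∨ (p1 ∨ p3)) → □◇(¬p2 ∨ (p1 ∨ p3))), w0
2. ◇(¬p2 ∨ (p1 ∨ p3)), w0   [¬→-rule on 1]
3. ¬□◇(¬p2 ∨ (p1 ∨ p3)), w0   [¬→-rule on 1]
4. ¬p2 ∨ (p1 ∨ p3), w1   [◇-rule on 2: fresh world w1, w0Rw1]
5. p1 ∨ p3, w1   [∨-rule on 4 (branches; this branch)]
6. p3, w1   [∨-rule on 5 (branches; this branch)]
7. ¬◇(¬p2 ∨ (p1 ∨ p3)), w2   [¬□-rule on 3: fresh world w2, w0Rw2]
8. ¬(¬p2 ∨ (p1 ∨ p3)), w2   [¬◇-rule on 7 via w2Rw2]
9. p2, w2   [¬∨-rule on 8]
10. ¬(p1 ∨ p3), w2   [¬∨-rule on 8]
11. ¬p1, w2   [¬∨-rule on 10]
12. ¬p3, w2   [¬∨-rule on 10]
Accessibility: w0Rw0, w0Rw1, w0Rw2, w1Rw1, w2Rw2
Complete open branch: countermodel on an S4-frame, so not valid in S4, nor in K, T (the same frame is also a K-frame and a T-frame).

S5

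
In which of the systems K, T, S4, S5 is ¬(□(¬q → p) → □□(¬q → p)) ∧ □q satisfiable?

T-tableau for the formula:
1. ¬(□(¬q → p) → □□(¬q → p)) ∧ □q, 0
2. ¬(□(¬q → p) → □□(¬q → p)), 0
3. □q, 0
4. □(¬q → p), 0
5. ¬□□(¬q → p), 0
6. q, 0
7. ¬q → p, 0
8. p, 0
9. ¬□(¬q → p), 1
10. q, 1
11. ¬q → p, 1
12. p, 1
13. ¬(¬q → p), 2
14. ¬q, 2
15. ¬p, 2
Accessibility: 0R0, 0R1, 1R1, 1R2, 2R2
Complete open branch: satisfiable in T, hence also in K (this T-model is also a K-model).
S4-tableau for the formula:
1. ¬(□(¬q → p) → □□(¬q → p)) ∧ □q, 0
2. ¬(□(¬q → p) → □□(¬q → p)), 0
3. □q, 0
4. □(¬q → p), 0
5. ¬□□(¬q → p), 0
6. q, 0
7. ¬q → p, 0
8. p, 0
9. ¬□(¬q → p), 1
10. q, 1
11. ¬q → p, 1
12. p, 1
13. ¬(¬q → p), 2
14. ¬q, 2
15. ¬p, 2
16. q, 2
Accessibility: 0R0, 0R1, 0R2, 1R1, 1R2, 2R2
Branch closes: q and ¬q both at 2.
Every branch closes (one shown): unsatisfiable in S4, hence also in S5 (every S5-frame is an S4-frame).

K, T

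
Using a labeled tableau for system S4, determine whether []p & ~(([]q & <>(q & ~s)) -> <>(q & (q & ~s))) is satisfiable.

Unsatisfiable

1. []p & ~(([]q & <>(q & ~s)) -> <>(q & (q & ~s))), 0
2. []p, 0   [&-rule on 1]
3. ~(([]q & <>(q & ~s)) -> <>(q & (q & ~s))), 0   [&-rule on 1]
4. []q & <>(q & ~s), 0   [~->-rule on 3]
5. ~<>(q & (q & ~s)), 0   [~->-rule on 3]
6. []q, 0   [&-rule on 4]
7. <>(q & ~s), 0   [&-rule on 4]
8. p, 0   [[]-rule on 2 via 0R0]
9. ~(q & (q & ~s)), 0   [~<>-rule on 5 via 0R0]
10. q, 0   [[]-rule on 6 via 0R0]
11. ~(q & ~s), 0   [~&-rule on 9 (branches; this branch)]
12. s, 0   [~&-rule on 11 (branches; this branch)]
13. q & ~s, 1   [<>-rule on 7: fresh world 1, 0R1]
14. q, 1   [&-rule on 13]
15. ~s, 1   [&-rule on 13]
16. p, 1   [[]-rule on 2 via 0R1]
17. ~(q & (q & ~s)), 1   [~<>-rule on 5 via 0R1]
18. ~(q & ~s), 1   [~&-rule on 17 (branches; this branch)]
19. s, 1   [~&-rule on 18 (branches; this branch)]
Accessibility: 0R0, 0R1, 1R1
Branch closes: s and ~s both at 1.
(One branch shown.) All branches close.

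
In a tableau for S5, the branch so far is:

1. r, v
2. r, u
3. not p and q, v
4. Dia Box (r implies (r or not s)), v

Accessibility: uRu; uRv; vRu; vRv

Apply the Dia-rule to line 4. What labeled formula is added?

a fresh world w with vRw, and Box (r implies (r or not s)) at w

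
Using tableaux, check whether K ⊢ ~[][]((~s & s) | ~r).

Not valid

Tableau for the negation [][]((~s & s) | ~r):
1. [][]((~s & s) | ~r), 0
The negation has an open branch (countermodel exists).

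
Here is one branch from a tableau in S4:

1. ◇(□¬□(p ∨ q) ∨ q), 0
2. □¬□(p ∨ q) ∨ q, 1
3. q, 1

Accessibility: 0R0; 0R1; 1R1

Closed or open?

No world carries both an atom and its negation.

Not closed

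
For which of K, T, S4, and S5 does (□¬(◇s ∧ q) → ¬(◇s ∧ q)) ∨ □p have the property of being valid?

T-tableau for the negation ¬((□¬(◇s ∧ q) → ¬(◇s ∧ q)) ∨ □p):
1. ¬((□¬(◇s ∧ q) → ¬(◇s ∧ q)) ∨ □p), u
2. ¬(□¬(◇s ∧ q) → ¬(◇s ∧ q)), u
3. ¬□p, u
4. □¬(◇s ∧ q), u
5. ◇s ∧ q, u
6. ◇s, u
7. q, u
8. ¬(◇s ∧ q), u
9. ¬◇s, u
10. ¬s, u
11. ¬p, v
12. ¬(◇s ∧ q), v
13. ¬s, v
14. ¬q, v
15. s, w
16. ¬(◇s ∧ q), w
17. ¬s, w
Accessibility: uRu, uRv, uRw, vRv, wRw
Branch closes: s and ¬s both at w.
Every branch closes (one shown): valid in T, hence also in S4, S5 (every theorem of T is a theorem of S4 and S5).
K-tableau for the negation ¬((□¬(◇s ∧ q) → ¬(◇s ∧ q)) ∨ □p):
1. ¬((□¬(◇s ∧ q) → ¬(◇s ∧ q)) ∨ □p), u
2. ¬(□¬(◇s ∧ q) → ¬(◇s ∧ q)), u
3. ¬□p, u
4. □¬(◇s ∧ q), u
5. ◇s ∧ q, u
6. ◇s, u
7. q, u
8. ¬p, v
9. ¬(◇s ∧ q), v
10. ¬q, v
11. s, w
12. ¬(◇s ∧ q), w
13. ¬q, w
Accessibility: uRv, uRw
Complete open branch: countermodel on a K-frame, so not valid in K.

T, S4, S5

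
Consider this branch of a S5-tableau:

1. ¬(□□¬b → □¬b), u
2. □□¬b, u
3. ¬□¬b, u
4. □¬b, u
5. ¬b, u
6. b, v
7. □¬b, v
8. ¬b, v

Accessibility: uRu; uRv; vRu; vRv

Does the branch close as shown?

Closed

Both b and ¬b appear at v.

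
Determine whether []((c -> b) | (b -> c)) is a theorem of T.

Valid in T

Tableau for the negation ~[]((c -> b) | (b -> c)):
1. ~[]((c -> b) | (b -> c)), 0
2. ~((c -> b) | (b -> c)), 1
3. ~(c -> b), 1
4. ~(b -> c), 1
5. c, 1
6. ~b, 1
7. b, 1
8. ~c, 1
Accessibility: 0R0, 0R1, 1R1
Branch closes: b and ~b both at 1.
All branches of the negation close; one closing branch shown above.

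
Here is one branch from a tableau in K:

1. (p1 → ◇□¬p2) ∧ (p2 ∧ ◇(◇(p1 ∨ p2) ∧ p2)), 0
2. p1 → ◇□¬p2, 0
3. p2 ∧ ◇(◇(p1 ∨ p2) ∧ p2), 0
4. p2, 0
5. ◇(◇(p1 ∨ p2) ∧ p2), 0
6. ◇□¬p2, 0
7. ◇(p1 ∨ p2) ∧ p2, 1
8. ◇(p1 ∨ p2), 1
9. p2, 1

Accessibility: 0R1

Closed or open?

Open

No world carries both an atom and its negation.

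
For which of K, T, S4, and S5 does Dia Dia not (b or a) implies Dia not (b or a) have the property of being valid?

T-tableau for the negation not (Dia Dia not (b or a) implies Dia not (b or a)):
1. not (Dia Dia not (b or a) implies Dia not (b or a)), w0
2. Dia Dia not (b or a), w0
3. not Dia not (b or a), w0
4. b or a, w0
5. a, w0
6. Dia not (b or a), w1
7. b or a, w1
8. a, w1
9. not (b or a), w2
10. not b, w2
11. not a, w2
Accessibility: w0Rw0, w0Rw1, w1Rw1, w1Rw2, w2Rw2
Complete open branch: countermodel on a T-frame, so not valid in T, nor in K (the same frame is also a K-frame).
S4-tableau for the negation not (Dia Dia not (b or a) implies Dia not (b or a)):
1. not (Dia Dia not (b or a) implies Dia not (b or a)), w0
2. Dia Dia not (b or a), w0
3. not Dia not (b or a), w0
4. b or a, w0
5. a, w0
6. Dia not (b or a), w1
7. b or a, w1
8. a, w1
9. not (b or a), w2
10. not b, w2
11. not a, w2
12. b or a, w2
13. a, w2
Accessibility: w0Rw0, w0Rw1, w0Rw2, w1Rw1, w1Rw2, w2Rw2
Branch closes: a and not a both at w2.
Every branch closes (one shown): valid in S4, hence also in S5 (every theorem of S4 is a theorem of S5).

S4, S5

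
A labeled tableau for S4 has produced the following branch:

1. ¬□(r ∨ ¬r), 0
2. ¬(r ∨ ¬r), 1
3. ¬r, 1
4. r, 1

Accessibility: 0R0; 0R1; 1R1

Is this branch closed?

Closed

Both r and ¬r appear at 1.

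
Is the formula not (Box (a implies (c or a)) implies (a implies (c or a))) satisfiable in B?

1. not (Box (a implies (c or a)) implies (a implies (c or a))), w0
2. Box (a implies (c or a)), w0
3. not (a implies (c or a)), w0
4. a, w0
5. not (c or a), w0
6. not c, w0
7. not a, w0
Accessibility: w0Rw0
Branch closes: a and not a both at w0.
Every branch closes; the branch above is one of them.

No, unsatisfiable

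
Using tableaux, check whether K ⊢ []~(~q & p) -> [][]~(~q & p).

Tableau for the negation ~([]~(~q & p) -> [][]~(~q & p)):
1. ~([]~(~q & p) -> [][]~(~q & p)), 0
2. []~(~q & p), 0   [~->-rule on 1]
3. ~[][]~(~q & p), 0   [~->-rule on 1]
4. ~[]~(~q & p), 1   [~[]-rule on 3: fresh world 1, 0R1]
5. ~(~q & p), 1   [[]-rule on 2 via 0R1]
6. ~p, 1   [~&-rule on 5 (branches; this branch)]
7. ~q & p, 2   [~[]-rule on 4: fresh world 2, 1R2]
8. ~q, 2   [&-rule on 7]
9. p, 2   [&-rule on 7]
Accessibility: 0R1, 1R2
The negation has an open branch (countermodel exists).

Not valid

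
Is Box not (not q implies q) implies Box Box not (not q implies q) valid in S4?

Tableau for the negation not (Box not (not q implies q) implies Box Box not (not q implies q)):
1. not (Box not (not q implies q) implies Box Box not (not q implies q)), w0
2. Box not (not q implies q), w0
3. not Box Box not (not q implies q), w0
4. not (not q implies q), w0
5. not q, w0
6. not Box not (not q implies q), w1
7. not (not q implies q), w1
8. not q, w1
9. not q implies q, w2
10. not (not q implies q), w2
11. not q, w2
12. q, w2
Accessibility: w0Rw0, w0Rw1, w0Rw2, w1Rw1, w1Rw2, w2Rw2
Branch closes: q and not q both at w2.
All branches of the negation close; one closing branch shown above.

Valid in S4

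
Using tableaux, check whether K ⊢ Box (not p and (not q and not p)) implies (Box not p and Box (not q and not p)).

Tableau for the negation not (Box (not p and (not q and not p)) implies (Box not p and Box (not q and not p))):
1. not (Box (not p and (not q and not p)) implies (Box not p and Box (not q and not p))), u
2. Box (not p and (not q and not p)), u
3. not (Box not p and Box (not q and not p)), u
4. not Box (not q and not p), u
5. not (not q and not p), v
6. not p and (not q and not p), v
7. not p, v
8. not q and not p, v
9. not q, v
10. p, v
Accessibility: uRv
Branch closes: p and not p both at v.
Every branch of the negation's tableau closes; the branch above is one of them.

Yes, valid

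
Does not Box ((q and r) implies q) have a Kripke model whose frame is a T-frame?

Unsatisfiable (every branch closes)

1. not Box ((q and r) implies q), 0
2. not ((q and r) implies q), 1
3. q and r, 1
4. not q, 1
5. q, 1
6. r, 1
Accessibility: 0R0, 0R1, 1R1
Branch closes: q and not q both at 1.
(One branch shown.) All branches close.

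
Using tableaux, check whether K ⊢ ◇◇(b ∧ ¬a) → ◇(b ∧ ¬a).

Invalid (countermodel exists)

Tableau for the negation ¬(◇◇(b ∧ ¬a) → ◇(b ∧ ¬a)):
1. ¬(◇◇(b ∧ ¬a) → ◇(b ∧ ¬a)), w0
2. ◇◇(b ∧ ¬a), w0
3. ¬◇(b ∧ ¬a), w0
4. ◇(b ∧ ¬a), w1
5. ¬(b ∧ ¬a), w1
6. a, w1
7. b ∧ ¬a, w2
8. b, w2
9. ¬a, w2
Accessibility: w0Rw1, w1Rw2
The negation has an open branch (countermodel exists).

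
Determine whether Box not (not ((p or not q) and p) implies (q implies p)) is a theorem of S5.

Tableau for the negation not Box not (not ((p or not q) and p) implies (q implies p)):
1. not Box not (not ((p or not q) and p) implies (q implies p)), w0
2. not ((p or not q) and p) implies (q implies p), w1   [neg-Box-rule on 1: fresh world w1, w0Rw1]
3. q implies p, w1   [implies-rule on 2 (branches; this branch)]
4. p, w1   [implies-rule on 3 (branches; this branch)]
Accessibility: w0Rw0, w0Rw1, w1Rw0, w1Rw1
The negation has an open branch (countermodel exists).

Not valid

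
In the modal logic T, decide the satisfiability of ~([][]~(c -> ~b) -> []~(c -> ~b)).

1. ~([][]~(c -> ~b) -> []~(c -> ~b)), 0
2. [][]~(c -> ~b), 0
3. ~[]~(c -> ~b), 0
4. []~(c -> ~b), 0
5. ~(c -> ~b), 0
6. c, 0
7. b, 0
8. c -> ~b, 1
9. []~(c -> ~b), 1
10. ~(c -> ~b), 1
11. c, 1
12. b, 1
13. ~b, 1
Accessibility: 0R0, 0R1, 1R1
Branch closes: b and ~b both at 1.
(One branch shown.) All branches close.

Unsatisfiable (every branch closes)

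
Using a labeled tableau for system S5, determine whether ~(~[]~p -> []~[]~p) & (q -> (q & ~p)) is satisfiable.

1. ~(~[]~p -> []~[]~p) & (q -> (q & ~p)), u
2. ~(~[]~p -> []~[]~p), u
3. q -> (q & ~p), u
4. ~[]~p, u
5. ~[]~[]~p, u
6. q & ~p, u
7. q, u
8. ~p, u
9. p, v
10. []~p, w
11. ~p, v
Accessibility: uRu, uRv, uRw, vRu, vRv, vRw, wRu, wRv, wRw
Branch closes: p and ~p both at v.
All branches of the tableau close; one closing branch shown above.

No, unsatisfiable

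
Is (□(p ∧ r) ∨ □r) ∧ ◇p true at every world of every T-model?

Tableau for the negation ¬((□(p ∧ r) ∨ □r) ∧ ◇p):
1. ¬((□(p ∧ r) ∨ □r) ∧ ◇p), u
2. ¬◇p, u
3. ¬p, u
Accessibility: uRu
The negation has an open branch (countermodel exists).

No, not valid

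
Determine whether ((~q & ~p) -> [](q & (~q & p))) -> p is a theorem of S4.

Tableau for the negation ~(((~q & ~p) -> [](q & (~q & p))) -> p):
1. ~(((~q & ~p) -> [](q & (~q & p))) -> p), 0
2. (~q & ~p) -> [](q & (~q & p)), 0
3. ~p, 0
4. ~(~q & ~p), 0
5. q, 0
Accessibility: 0R0
The negation has an open branch (countermodel exists).

Not valid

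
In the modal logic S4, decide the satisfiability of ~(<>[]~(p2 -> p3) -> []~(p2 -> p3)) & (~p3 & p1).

1. ~(<>[]~(p2 -> p3) -> []~(p2 -> p3)) & (~p3 & p1), w0
2. ~(<>[]~(p2 -> p3) -> []~(p2 -> p3)), w0
3. ~p3 & p1, w0
4. <>[]~(p2 -> p3), w0
5. ~[]~(p2 -> p3), w0
6. ~p3, w0
7. p1, w0
8. []~(p2 -> p3), w1
9. ~(p2 -> p3), w1
10. p2, w1
11. ~p3, w1
12. p2 -> p3, w2
13. p3, w2
Accessibility: w0Rw0, w0Rw1, w0Rw2, w1Rw1, w2Rw2

Yes, satisfiable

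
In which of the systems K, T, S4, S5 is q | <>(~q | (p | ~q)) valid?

T, S4, S5

K-tableau for the negation ~(q | <>(~q | (p | ~q))):
1. ~(q | <>(~q | (p | ~q))), 0
2. ~q, 0
3. ~<>(~q | (p | ~q)), 0
Complete open branch: countermodel on a K-frame, so not valid in K.
T-tableau for the negation ~(q | <>(~q | (p | ~q))):
1. ~(q | <>(~q | (p | ~q))), 0
2. ~q, 0
3. ~<>(~q | (p | ~q)), 0
4. ~(~q | (p | ~q)), 0
5. q, 0
6. ~(p | ~q), 0
Accessibility: 0R0
Branch closes: q and ~q both at 0.
Every branch closes (one shown): valid in T, hence also in S4, S5 (every theorem of T is a theorem of S4 and S5).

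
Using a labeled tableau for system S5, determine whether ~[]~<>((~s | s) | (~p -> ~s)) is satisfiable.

Satisfiable (open branch found)

1. ~[]~<>((~s | s) | (~p -> ~s)), w0
2. <>((~s | s) | (~p -> ~s)), w1
3. (~s | s) | (~p -> ~s), w2
4. ~p -> ~s, w2
5. ~s, w2
Accessibility: w0Rw0, w0Rw1, w0Rw2, w1Rw0, w1Rw1, w1Rw2, w2Rw0, w2Rw1, w2Rw2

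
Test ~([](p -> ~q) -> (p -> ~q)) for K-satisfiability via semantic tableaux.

1. ~([](p -> ~q) -> (p -> ~q)), w0
2. [](p -> ~q), w0   [~->-rule on 1]
3. ~(p -> ~q), w0   [~->-rule on 1]
4. p, w0   [~->-rule on 3]
5. q, w0   [~->-rule on 3]

Satisfiable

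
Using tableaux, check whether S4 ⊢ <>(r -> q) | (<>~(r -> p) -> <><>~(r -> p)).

Valid

Tableau for the negation ~(<>(r -> q) | (<>~(r -> p) -> <><>~(r -> p))):
1. ~(<>(r -> q) | (<>~(r -> p) -> <><>~(r -> p))), 0
2. ~<>(r -> q), 0   [~|-rule on 1]
3. ~(<>~(r -> p) -> <><>~(r -> p)), 0   [~|-rule on 1]
4. <>~(r -> p), 0   [~->-rule on 3]
5. ~<><>~(r -> p), 0   [~->-rule on 3]
6. ~(r -> q), 0   [~<>-rule on 2 via 0R0]
7. r, 0   [~->-rule on 6]
8. ~q, 0   [~->-rule on 6]
9. ~<>~(r -> p), 0   [~<>-rule on 5 via 0R0]
10. r -> p, 0   [~<>-rule on 9 via 0R0]
11. p, 0   [->-rule on 10 (branches; this branch)]
12. ~(r -> p), 1   [<>-rule on 4: fresh world 1, 0R1]
13. r, 1   [~->-rule on 12]
14. ~p, 1   [~->-rule on 12]
15. ~(r -> q), 1   [~<>-rule on 2 via 0R1]
16. ~q, 1   [~->-rule on 15]
17. ~<>~(r -> p), 1   [~<>-rule on 5 via 0R1]
18. r -> p, 1   [~<>-rule on 9 via 0R1]
19. p, 1   [->-rule on 18 (branches; this branch)]
Accessibility: 0R0, 0R1, 1R1
Branch closes: p and ~p both at 1.
Every branch of the negation's tableau closes; the branch above is one of them.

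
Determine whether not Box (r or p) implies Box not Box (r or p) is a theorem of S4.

Tableau for the negation not (not Box (r or p) implies Box not Box (r or p)):
1. not (not Box (r or p) implies Box not Box (r or p)), 0
2. not Box (r or p), 0   [neg-implies-rule on 1]
3. not Box not Box (r or p), 0   [neg-implies-rule on 1]
4. not (r or p), 1   [neg-Box-rule on 2: fresh world 1, 0R1]
5. not r, 1   [neg-or-rule on 4]
6. not p, 1   [neg-or-rule on 4]
7. Box (r or p), 2   [neg-Box-rule on 3: fresh world 2, 0R2]
8. r or p, 2   [Box-rule on 7 via 2R2]
9. p, 2   [or-rule on 8 (branches; this branch)]
Accessibility: 0R0, 0R1, 0R2, 1R1, 2R2
The negation has an open branch (countermodel exists).

No, not valid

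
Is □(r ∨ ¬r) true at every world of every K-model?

Tableau for the negation ¬□(r ∨ ¬r):
1. ¬□(r ∨ ¬r), w0
2. ¬(r ∨ ¬r), w1
3. ¬r, w1
4. r, w1
Accessibility: w0Rw1
Branch closes: r and ¬r both at w1.
All branches of the negation close; one closing branch shown above.

Valid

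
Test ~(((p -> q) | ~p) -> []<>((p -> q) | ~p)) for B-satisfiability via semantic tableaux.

No, unsatisfiable

1. ~(((p -> q) | ~p) -> []<>((p -> q) | ~p)), u
2. (p -> q) | ~p, u
3. ~[]<>((p -> q) | ~p), u
4. p -> q, u
5. q, u
6. ~<>((p -> q) | ~p), v
7. ~((p -> q) | ~p), u
8. ~(p -> q), u
9. p, u
10. ~q, u
Accessibility: uRu, uRv, vRu, vRv
Branch closes: q and ~q both at u.
All branches of the tableau close; one closing branch shown above.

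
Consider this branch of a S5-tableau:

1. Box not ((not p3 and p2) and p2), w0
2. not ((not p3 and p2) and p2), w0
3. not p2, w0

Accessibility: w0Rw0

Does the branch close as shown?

There is no literal clash: for every atom and world, at most one sign appears.

Open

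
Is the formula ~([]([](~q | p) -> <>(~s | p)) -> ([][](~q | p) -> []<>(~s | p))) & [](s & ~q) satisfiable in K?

Unsatisfiable (every branch closes)

1. ~([]([](~q | p) -> <>(~s | p)) -> ([][](~q | p) -> []<>(~s | p))) & [](s & ~q), u
2. ~([]([](~q | p) -> <>(~s | p)) -> ([][](~q | p) -> []<>(~s | p))), u
3. [](s & ~q), u
4. []([](~q | p) -> <>(~s | p)), u
5. ~([][](~q | p) -> []<>(~s | p)), u
6. [][](~q | p), u
7. ~[]<>(~s | p), u
8. ~<>(~s | p), v
9. s & ~q, v
10. s, v
11. ~q, v
12. [](~q | p) -> <>(~s | p), v
13. [](~q | p), v
14. ~[](~q | p), v
15. ~(~q | p), w
16. q, w
17. ~p, w
18. ~(~s | p), w
19. s, w
20. ~q | p, w
21. p, w
Accessibility: uRv, vRw
Branch closes: p and ~p both at w.
(One branch shown.) All branches close.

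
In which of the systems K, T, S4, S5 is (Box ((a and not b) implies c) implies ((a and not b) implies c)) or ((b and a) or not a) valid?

T-tableau for the negation not ((Box ((a and not b) implies c) implies ((a and not b) implies c)) or ((b and a) or not a)):
1. not ((Box ((a and not b) implies c) implies ((a and not b) implies c)) or ((b and a) or not a)), u
2. not (Box ((a and not b) implies c) implies ((a and not b) implies c)), u
3. not ((b and a) or not a), u
4. Box ((a and not b) implies c), u
5. not ((a and not b) implies c), u
6. not (b and a), u
7. a, u
8. a and not b, u
9. not c, u
10. not b, u
11. (a and not b) implies c, u
12. not (a and not b), u
13. b, u
Accessibility: uRu
Branch closes: b and not b both at u.
Every branch closes (one shown): valid in T, hence also in S4, S5 (every theorem of T is a theorem of S4 and S5).
K-tableau for the negation not ((Box ((a and not b) implies c) implies ((a and not b) implies c)) or ((b and a) or not a)):
1. not ((Box ((a and not b) implies c) implies ((a and not b) implies c)) or ((b and a) or not a)), u
2. not (Box ((a and not b) implies c) implies ((a and not b) implies c)), u
3. not ((b and a) or not a), u
4. Box ((a and not b) implies c), u
5. not ((a and not b) implies c), u
6. not (b and a), u
7. a, u
8. a and not b, u
9. not c, u
10. not b, u
Complete open branch: countermodel on a K-frame, so not valid in K.

T, S4, S5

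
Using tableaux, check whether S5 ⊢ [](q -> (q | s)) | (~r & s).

Valid

Tableau for the negation ~([](q -> (q | s)) | (~r & s)):
1. ~([](q -> (q | s)) | (~r & s)), u
2. ~[](q -> (q | s)), u
3. ~(~r & s), u
4. ~s, u
5. ~(q -> (q | s)), v
6. q, v
7. ~(q | s), v
8. ~q, v
9. ~s, v
Accessibility: uRu, uRv, vRu, vRv
Branch closes: q and ~q both at v.
Every branch of the negation's tableau closes; the branch above is one of them.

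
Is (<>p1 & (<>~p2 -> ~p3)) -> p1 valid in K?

Invalid (countermodel exists)

Tableau for the negation ~((<>p1 & (<>~p2 -> ~p3)) -> p1):
1. ~((<>p1 & (<>~p2 -> ~p3)) -> p1), u
2. <>p1 & (<>~p2 -> ~p3), u
3. ~p1, u
4. <>p1, u
5. <>~p2 -> ~p3, u
6. ~p3, u
7. p1, v
Accessibility: uRv
The negation has an open branch (countermodel exists).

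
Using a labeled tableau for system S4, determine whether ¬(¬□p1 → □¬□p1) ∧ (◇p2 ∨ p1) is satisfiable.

1. ¬(¬□p1 → □¬□p1) ∧ (◇p2 ∨ p1), 0
2. ¬(¬□p1 → □¬□p1), 0   [∧-rule on 1]
3. ◇p2 ∨ p1, 0   [∧-rule on 1]
4. ¬□p1, 0   [¬→-rule on 2]
5. ¬□¬□p1, 0   [¬→-rule on 2]
6. p1, 0   [∨-rule on 3 (branches; this branch)]
7. ¬p1, 1   [¬□-rule on 4: fresh world 1, 0R1]
8. □p1, 2   [¬□-rule on 5: fresh world 2, 0R2]
9. p1, 2   [□-rule on 8 via 2R2]
Accessibility: 0R0, 0R1, 0R2, 1R1, 2R2

Satisfiable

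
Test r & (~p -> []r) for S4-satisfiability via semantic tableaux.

Satisfiable (open branch found)

1. r & (~p -> []r), u
2. r, u
3. ~p -> []r, u
4. []r, u
Accessibility: uRu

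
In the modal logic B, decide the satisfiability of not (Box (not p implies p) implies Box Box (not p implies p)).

Satisfiable (open branch found)

1. not (Box (not p implies p) implies Box Box (not p implies p)), w0
2. Box (not p implies p), w0
3. not Box Box (not p implies p), w0
4. not p implies p, w0
5. p, w0
6. not Box (not p implies p), w1
7. not p implies p, w1
8. p, w1
9. not (not p implies p), w2
10. not p, w2
Accessibility: w0Rw0, w0Rw1, w1Rw0, w1Rw1, w1Rw2, w2Rw1, w2Rw2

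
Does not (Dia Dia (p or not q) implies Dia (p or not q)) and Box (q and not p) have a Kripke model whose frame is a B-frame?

1. not (Dia Dia (p or not q) implies Dia (p or not q)) and Box (q and not p), 0
2. not (Dia Dia (p or not q) implies Dia (p or not q)), 0
3. Box (q and not p), 0
4. Dia Dia (p or not q), 0
5. not Dia (p or not q), 0
6. q and not p, 0
7. q, 0
8. not p, 0
9. not (p or not q), 0
10. Dia (p or not q), 1
11. q and not p, 1
12. q, 1
13. not p, 1
14. not (p or not q), 1
15. p or not q, 2
16. not q, 2
Accessibility: 0R0, 0R1, 1R0, 1R1, 1R2, 2R1, 2R2

Satisfiable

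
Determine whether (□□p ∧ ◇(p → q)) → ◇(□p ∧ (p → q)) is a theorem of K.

Yes, valid

Tableau for the negation ¬((□□p ∧ ◇(p → q)) → ◇(□p ∧ (p → q))):
1. ¬((□□p ∧ ◇(p → q)) → ◇(□p ∧ (p → q))), w0
2. □□p ∧ ◇(p → q), w0   [¬→-rule on 1]
3. ¬◇(□p ∧ (p → q)), w0   [¬→-rule on 1]
4. □□p, w0   [∧-rule on 2]
5. ◇(p → q), w0   [∧-rule on 2]
6. p → q, w1   [◇-rule on 5: fresh world w1, w0Rw1]
7. ¬(□p ∧ (p → q)), w1   [¬◇-rule on 3 via w0Rw1]
8. □p, w1   [□-rule on 4 via w0Rw1]
9. q, w1   [→-rule on 6 (branches; this branch)]
10. ¬□p, w1   [¬∧-rule on 7 (branches; this branch)]
11. ¬p, w2   [¬□-rule on 10: fresh world w2, w1Rw2]
12. p, w2   [□-rule on 8 via w1Rw2]
Accessibility: w0Rw1, w1Rw2
Branch closes: p and ¬p both at w2.
Every branch of the negation's tableau closes; the branch above is one of them.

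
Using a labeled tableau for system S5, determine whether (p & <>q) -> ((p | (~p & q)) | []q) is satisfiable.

Satisfiable

1. (p & <>q) -> ((p | (~p & q)) | []q), u
2. (p | (~p & q)) | []q, u
3. []q, u
4. q, u
Accessibility: uRu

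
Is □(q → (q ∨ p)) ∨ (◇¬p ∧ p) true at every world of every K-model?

Valid

Tableau for the negation ¬(□(q → (q ∨ p)) ∨ (◇¬p ∧ p)):
1. ¬(□(q → (q ∨ p)) ∨ (◇¬p ∧ p)), w0
2. ¬□(q → (q ∨ p)), w0   [¬∨-rule on 1]
3. ¬(◇¬p ∧ p), w0   [¬∨-rule on 1]
4. ¬p, w0   [¬∧-rule on 3 (branches; this branch)]
5. ¬(q → (q ∨ p)), w1   [¬□-rule on 2: fresh world w1, w0Rw1]
6. q, w1   [¬→-rule on 5]
7. ¬(q ∨ p), w1   [¬→-rule on 5]
8. ¬q, w1   [¬∨-rule on 7]
9. ¬p, w1   [¬∨-rule on 7]
Accessibility: w0Rw1
Branch closes: q and ¬q both at w1.
Every branch of the negation's tableau closes; the branch above is one of them.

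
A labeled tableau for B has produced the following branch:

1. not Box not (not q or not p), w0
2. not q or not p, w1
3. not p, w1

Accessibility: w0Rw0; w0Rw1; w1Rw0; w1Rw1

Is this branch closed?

No world carries both an atom and its negation.

No, open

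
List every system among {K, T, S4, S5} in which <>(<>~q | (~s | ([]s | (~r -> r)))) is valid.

K-tableau for the negation ~<>(<>~q | (~s | ([]s | (~r -> r)))):
1. ~<>(<>~q | (~s | ([]s | (~r -> r)))), 0
Complete open branch: countermodel on a K-frame, so not valid in K.
T-tableau for the negation ~<>(<>~q | (~s | ([]s | (~r -> r)))):
1. ~<>(<>~q | (~s | ([]s | (~r -> r)))), 0
2. ~(<>~q | (~s | ([]s | (~r -> r)))), 0
3. ~<>~q, 0
4. ~(~s | ([]s | (~r -> r))), 0
5. s, 0
6. ~([]s | (~r -> r)), 0
7. ~[]s, 0
8. ~(~r -> r), 0
9. ~r, 0
10. q, 0
11. ~s, 1
12. ~(<>~q | (~s | ([]s | (~r -> r)))), 1
13. ~<>~q, 1
14. ~(~s | ([]s | (~r -> r))), 1
15. s, 1
16. ~([]s | (~r -> r)), 1
Accessibility: 0R0, 0R1, 1R1
Branch closes: s and ~s both at 1.
Every branch closes (one shown): valid in T, hence also in S4, S5 (every theorem of T is a theorem of S4 and S5).

T, S4, S5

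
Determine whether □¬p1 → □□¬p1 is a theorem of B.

Not valid

Tableau for the negation ¬(□¬p1 → □□¬p1):
1. ¬(□¬p1 → □□¬p1), u
2. □¬p1, u
3. ¬□□¬p1, u
4. ¬p1, u
5. ¬□¬p1, v
6. ¬p1, v
7. p1, w
Accessibility: uRu, uRv, vRu, vRv, vRw, wRv, wRw
The negation has an open branch (countermodel exists).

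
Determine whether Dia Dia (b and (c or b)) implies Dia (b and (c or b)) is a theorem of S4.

Tableau for the negation not (Dia Dia (b and (c or b)) implies Dia (b and (c or b))):
1. not (Dia Dia (b and (c or b)) implies Dia (b and (c or b))), u
2. Dia Dia (b and (c or b)), u   [neg-implies-rule on 1]
3. not Dia (b and (c or b)), u   [neg-implies-rule on 1]
4. not (b and (c or b)), u   [neg-Dia-rule on 3 via uRu]
5. not (c or b), u   [neg-and-rule on 4 (branches; this branch)]
6. not c, u   [neg-or-rule on 5]
7. not b, u   [neg-or-rule on 5]
8. Dia (b and (c or b)), v   [Dia-rule on 2: fresh world v, uRv]
9. not (b and (c or b)), v   [neg-Dia-rule on 3 via uRv]
10. not (c or b), v   [neg-and-rule on 9 (branches; this branch)]
11. not c, v   [neg-or-rule on 10]
12. not b, v   [neg-or-rule on 10]
13. b and (c or b), w   [Dia-rule on 8: fresh world w, vRw]
14. b, w   [and-rule on 13]
15. c or b, w   [and-rule on 13]
16. not (b and (c or b)), w   [neg-Dia-rule on 3 via uRw]
17. not (c or b), w   [neg-and-rule on 16 (branches; this branch)]
18. not c, w   [neg-or-rule on 17]
19. not b, w   [neg-or-rule on 17]
Accessibility: uRu, uRv, uRw, vRv, vRw, wRw
Branch closes: b and not b both at w.
All branches of the negation close; one closing branch shown above.

Valid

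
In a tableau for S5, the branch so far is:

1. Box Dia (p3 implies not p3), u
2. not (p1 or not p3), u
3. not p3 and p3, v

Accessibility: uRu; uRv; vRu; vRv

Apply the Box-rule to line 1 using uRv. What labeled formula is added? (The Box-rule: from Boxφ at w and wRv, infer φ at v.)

Dia (p3 implies not p3), v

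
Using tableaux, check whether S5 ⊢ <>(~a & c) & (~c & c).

Not valid

Tableau for the negation ~(<>(~a & c) & (~c & c)):
1. ~(<>(~a & c) & (~c & c)), w0
2. ~(~c & c), w0   [~&-rule on 1 (branches; this branch)]
3. ~c, w0   [~&-rule on 2 (branches; this branch)]
Accessibility: w0Rw0
The negation has an open branch (countermodel exists).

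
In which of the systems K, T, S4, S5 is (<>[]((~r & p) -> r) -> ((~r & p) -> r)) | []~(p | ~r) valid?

S5-tableau for the negation ~((<>[]((~r & p) -> r) -> ((~r & p) -> r)) | []~(p | ~r)):
1. ~((<>[]((~r & p) -> r) -> ((~r & p) -> r)) | []~(p | ~r)), w0
2. ~(<>[]((~r & p) -> r) -> ((~r & p) -> r)), w0
3. ~[]~(p | ~r), w0
4. <>[]((~r & p) -> r), w0
5. ~((~r & p) -> r), w0
6. ~r & p, w0
7. ~r, w0
8. p, w0
9. p | ~r, w1
10. ~r, w1
11. []((~r & p) -> r), w2
12. (~r & p) -> r, w0
13. (~r & p) -> r, w1
14. (~r & p) -> r, w2
15. ~(~r & p), w0
16. ~(~r & p), w1
17. r, w2
18. ~p, w0
Accessibility: w0Rw0, w0Rw1, w0Rw2, w1Rw0, w1Rw1, w1Rw2, w2Rw0, w2Rw1, w2Rw2
Branch closes: p and ~p both at w0.
Every branch closes (one shown): valid in S5.
S4-tableau for the negation ~((<>[]((~r & p) -> r) -> ((~r & p) -> r)) | []~(p | ~r)):
1. ~((<>[]((~r & p) -> r) -> ((~r & p) -> r)) | []~(p | ~r)), w0
2. ~(<>[]((~r & p) -> r) -> ((~r & p) -> r)), w0
3. ~[]~(p | ~r), w0
4. <>[]((~r & p) -> r), w0
5. ~((~r & p) -> r), w0
6. ~r & p, w0
7. ~r, w0
8. p, w0
9. p | ~r, w1
10. ~r, w1
11. []((~r & p) -> r), w2
12. (~r & p) -> r, w2
13. r, w2
Accessibility: w0Rw0, w0Rw1, w0Rw2, w1Rw1, w2Rw2
Complete open branch: countermodel on an S4-frame, so not valid in S4, nor in K, T (the same frame is also a K-frame and a T-frame).

S5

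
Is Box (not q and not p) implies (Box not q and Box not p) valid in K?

Tableau for the negation not (Box (not q and not p) implies (Box not q and Box not p)):
1. not (Box (not q and not p) implies (Box not q and Box not p)), w0
2. Box (not q and not p), w0
3. not (Box not q and Box not p), w0
4. not Box not p, w0
5. p, w1
6. not q and not p, w1
7. not q, w1
8. not p, w1
Accessibility: w0Rw1
Branch closes: p and not p both at w1.
Every branch of the negation's tableau closes; the branch above is one of them.

Valid in K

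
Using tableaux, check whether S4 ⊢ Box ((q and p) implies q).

Yes, valid

Tableau for the negation not Box ((q and p) implies q):
1. not Box ((q and p) implies q), u
2. not ((q and p) implies q), v
3. q and p, v
4. not q, v
5. q, v
6. p, v
Accessibility: uRu, uRv, vRv
Branch closes: q and not q both at v.
Every branch of the negation's tableau closes; the branch above is one of them.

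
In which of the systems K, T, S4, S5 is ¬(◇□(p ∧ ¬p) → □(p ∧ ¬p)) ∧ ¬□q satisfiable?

K

T-tableau for the formula:
1. ¬(◇□(p ∧ ¬p) → □(p ∧ ¬p)) ∧ ¬□q, 0
2. ¬(◇□(p ∧ ¬p) → □(p ∧ ¬p)), 0
3. ¬□q, 0
4. ◇□(p ∧ ¬p), 0
5. ¬□(p ∧ ¬p), 0
6. ¬q, 1
7. □(p ∧ ¬p), 2
8. p ∧ ¬p, 2
9. p, 2
10. ¬p, 2
Accessibility: 0R0, 0R1, 0R2, 1R1, 2R2
Branch closes: p and ¬p both at 2.
Every branch closes (one shown): unsatisfiable in T, hence also in S4, S5 (every S4/S5-frame is a T-frame).
K-tableau for the formula:
1. ¬(◇□(p ∧ ¬p) → □(p ∧ ¬p)) ∧ ¬□q, 0
2. ¬(◇□(p ∧ ¬p) → □(p ∧ ¬p)), 0
3. ¬□q, 0
4. ◇□(p ∧ ¬p), 0
5. ¬□(p ∧ ¬p), 0
6. ¬q, 1
7. □(p ∧ ¬p), 2
8. ¬(p ∧ ¬p), 3
9. p, 3
Accessibility: 0R1, 0R2, 0R3
Complete open branch: satisfiable in K.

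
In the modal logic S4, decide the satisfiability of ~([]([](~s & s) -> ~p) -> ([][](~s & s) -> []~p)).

No, unsatisfiable

1. ~([]([](~s & s) -> ~p) -> ([][](~s & s) -> []~p)), 0
2. []([](~s & s) -> ~p), 0
3. ~([][](~s & s) -> []~p), 0
4. [][](~s & s), 0
5. ~[]~p, 0
6. [](~s & s) -> ~p, 0
7. [](~s & s), 0
8. ~s & s, 0
9. ~s, 0
10. s, 0
Accessibility: 0R0
Branch closes: s and ~s both at 0.
All branches of the tableau close; one closing branch shown above.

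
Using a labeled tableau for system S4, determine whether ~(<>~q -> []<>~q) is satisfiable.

Satisfiable (open branch found)

1. ~(<>~q -> []<>~q), w0
2. <>~q, w0
3. ~[]<>~q, w0
4. ~q, w1
5. ~<>~q, w2
6. q, w2
Accessibility: w0Rw0, w0Rw1, w0Rw2, w1Rw1, w2Rw2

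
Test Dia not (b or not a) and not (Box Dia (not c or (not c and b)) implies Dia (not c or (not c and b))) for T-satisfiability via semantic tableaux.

Unsatisfiable (every branch closes)

1. Dia not (b or not a) and not (Box Dia (not c or (not c and b)) implies Dia (not c or (not c and b))), 0
2. Dia not (b or not a), 0
3. not (Box Dia (not c or (not c and b)) implies Dia (not c or (not c and b))), 0
4. Box Dia (not c or (not c and b)), 0
5. not Dia (not c or (not c and b)), 0
6. Dia (not c or (not c and b)), 0
7. not (not c or (not c and b)), 0
8. c, 0
9. not (not c and b), 0
10. not b, 0
11. not (b or not a), 1
12. not b, 1
13. a, 1
14. Dia (not c or (not c and b)), 1
15. not (not c or (not c and b)), 1
16. c, 1
17. not (not c and b), 1
18. not c or (not c and b), 2
19. Dia (not c or (not c and b)), 2
20. not (not c or (not c and b)), 2
21. c, 2
22. not (not c and b), 2
23. not c and b, 2
24. not c, 2
25. b, 2
Accessibility: 0R0, 0R1, 0R2, 1R1, 2R2
Branch closes: c and not c both at 2.
All branches of the tableau close; one closing branch shown above.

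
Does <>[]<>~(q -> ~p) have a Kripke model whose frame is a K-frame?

1. <>[]<>~(q -> ~p), u
2. []<>~(q -> ~p), v
Accessibility: uRv

Satisfiable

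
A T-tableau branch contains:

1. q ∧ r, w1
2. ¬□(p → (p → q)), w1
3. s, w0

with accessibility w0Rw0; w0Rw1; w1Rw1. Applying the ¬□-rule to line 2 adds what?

a fresh world w2 with w1Rw2, and ¬(p → (p → q)) at w2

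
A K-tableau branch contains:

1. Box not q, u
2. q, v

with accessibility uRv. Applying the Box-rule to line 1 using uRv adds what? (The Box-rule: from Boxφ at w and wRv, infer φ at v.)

not q, v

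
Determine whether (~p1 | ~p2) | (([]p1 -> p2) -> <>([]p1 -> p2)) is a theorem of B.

Tableau for the negation ~((~p1 | ~p2) | (([]p1 -> p2) -> <>([]p1 -> p2))):
1. ~((~p1 | ~p2) | (([]p1 -> p2) -> <>([]p1 -> p2))), 0
2. ~(~p1 | ~p2), 0
3. ~(([]p1 -> p2) -> <>([]p1 -> p2)), 0
4. p1, 0
5. p2, 0
6. []p1 -> p2, 0
7. ~<>([]p1 -> p2), 0
8. ~([]p1 -> p2), 0
9. []p1, 0
10. ~p2, 0
Accessibility: 0R0
Branch closes: p2 and ~p2 both at 0.
Every branch of the negation's tableau closes; the branch above is one of them.

Valid in B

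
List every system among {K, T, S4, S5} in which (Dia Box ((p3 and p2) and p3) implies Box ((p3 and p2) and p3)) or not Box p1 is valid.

S5-tableau for the negation not ((Dia Box ((p3 and p2) and p3) implies Box ((p3 and p2) and p3)) or not Box p1):
1. not ((Dia Box ((p3 and p2) and p3) implies Box ((p3 and p2) and p3)) or not Box p1), u
2. not (Dia Box ((p3 and p2) and p3) implies Box ((p3 and p2) and p3)), u   [neg-or-rule on 1]
3. Box p1, u   [neg-or-rule on 1]
4. Dia Box ((p3 and p2) and p3), u   [neg-implies-rule on 2]
5. not Box ((p3 and p2) and p3), u   [neg-implies-rule on 2]
6. p1, u   [Box-rule on 3 via uRu]
7. Box ((p3 and p2) and p3), v   [Dia-rule on 4: fresh world v, uRv]
8. p1, v   [Box-rule on 3 via uRv]
9. (p3 and p2) and p3, u   [Box-rule on 7 via vRu]
10. p3 and p2, u   [and-rule on 9]
11. p3, u   [and-rule on 9]
12. p2, u   [and-rule on 10]
13. (p3 and p2) and p3, v   [Box-rule on 7 via vRv]
14. p3 and p2, v   [and-rule on 13]
15. p3, v   [and-rule on 13]
16. p2, v   [and-rule on 14]
17. not ((p3 and p2) and p3), w   [neg-Box-rule on 5: fresh world w, uRw]
18. p1, w   [Box-rule on 3 via uRw]
19. (p3 and p2) and p3, w   [Box-rule on 7 via vRw]
20. p3 and p2, w   [and-rule on 19]
21. p3, w   [and-rule on 19]
22. p2, w   [and-rule on 20]
23. not (p3 and p2), w   [neg-and-rule on 17 (branches; this branch)]
24. not p2, w   [neg-and-rule on 23 (branches; this branch)]
Accessibility: uRu, uRv, uRw, vRu, vRv, vRw, wRu, wRv, wRw
Branch closes: p2 and not p2 both at w.
Every branch closes (one shown): valid in S5.
S4-tableau for the negation not ((Dia Box ((p3 and p2) and p3) implies Box ((p3 and p2) and p3)) or not Box p1):
1. not ((Dia Box ((p3 and p2) and p3) implies Box ((p3 and p2) and p3)) or not Box p1), u
2. not (Dia Box ((p3 and p2) and p3) implies Box ((p3 and p2) and p3)), u   [neg-or-rule on 1]
3. Box p1, u   [neg-or-rule on 1]
4. Dia Box ((p3 and p2) and p3), u   [neg-implies-rule on 2]
5. not Box ((p3 and p2) and p3), u   [neg-implies-rule on 2]
6. p1, u   [Box-rule on 3 via uRu]
7. Box ((p3 and p2) and p3), v   [Dia-rule on 4: fresh world v, uRv]
8. p1, v   [Box-rule on 3 via uRv]
9. (p3 and p2) and p3, v   [Box-rule on 7 via vRv]
10. p3 and p2, v   [and-rule on 9]
11. p3, v   [and-rule on 9]
12. p2, v   [and-rule on 10]
13. not ((p3 and p2) and p3), w   [neg-Box-rule on 5: fresh world w, uRw]
14. p1, w   [Box-rule on 3 via uRw]
15. not p3, w   [neg-and-rule on 13 (branches; this branch)]
Accessibility: uRu, uRv, uRw, vRv, wRw
Complete open branch: countermodel on an S4-frame, so not valid in S4, nor in K, T (the same frame is also a K-frame and a T-frame).

S5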